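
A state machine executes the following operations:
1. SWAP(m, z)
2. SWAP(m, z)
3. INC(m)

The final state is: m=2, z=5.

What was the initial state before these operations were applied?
m=1, z=5

Working backwards:
Final state: m=2, z=5
Before step 3 (INC(m)): m=1, z=5
Before step 2 (SWAP(m, z)): m=5, z=1
Before step 1 (SWAP(m, z)): m=1, z=5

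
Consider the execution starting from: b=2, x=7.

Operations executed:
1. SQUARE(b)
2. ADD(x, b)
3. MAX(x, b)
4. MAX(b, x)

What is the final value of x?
x = 11

Tracing execution:
Step 1: SQUARE(b) → x = 7
Step 2: ADD(x, b) → x = 11
Step 3: MAX(x, b) → x = 11
Step 4: MAX(b, x) → x = 11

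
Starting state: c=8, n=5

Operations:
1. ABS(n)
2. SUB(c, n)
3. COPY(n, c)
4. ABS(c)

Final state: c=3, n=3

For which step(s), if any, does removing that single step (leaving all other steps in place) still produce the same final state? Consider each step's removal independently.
Step(s) 1, 4

Testing removal of each single step:
Without step 1: final = c=3, n=3 (same)
Without step 2: final = c=8, n=8 (different)
Without step 3: final = c=3, n=5 (different)
Without step 4: final = c=3, n=3 (same)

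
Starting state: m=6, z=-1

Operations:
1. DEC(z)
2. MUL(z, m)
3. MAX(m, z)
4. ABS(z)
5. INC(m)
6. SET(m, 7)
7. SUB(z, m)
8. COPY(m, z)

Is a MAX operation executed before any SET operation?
Yes

First MAX: step 3
First SET: step 6
Since 3 < 6, MAX comes first.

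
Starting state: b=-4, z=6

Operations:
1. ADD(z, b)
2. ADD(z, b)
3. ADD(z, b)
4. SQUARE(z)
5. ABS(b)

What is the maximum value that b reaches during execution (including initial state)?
4

Values of b at each step:
Initial: b = -4
After step 1: b = -4
After step 2: b = -4
After step 3: b = -4
After step 4: b = -4
After step 5: b = 4 ← maximum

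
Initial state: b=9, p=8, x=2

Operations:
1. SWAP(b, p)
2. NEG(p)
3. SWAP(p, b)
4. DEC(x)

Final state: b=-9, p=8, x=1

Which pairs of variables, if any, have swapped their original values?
None

Comparing initial and final values:
b: 9 → -9
p: 8 → 8
x: 2 → 1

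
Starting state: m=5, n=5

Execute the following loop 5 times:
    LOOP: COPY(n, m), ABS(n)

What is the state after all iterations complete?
m=5, n=5

Iteration trace:
Start: m=5, n=5
After iteration 1: m=5, n=5
After iteration 2: m=5, n=5
After iteration 3: m=5, n=5
After iteration 4: m=5, n=5
After iteration 5: m=5, n=5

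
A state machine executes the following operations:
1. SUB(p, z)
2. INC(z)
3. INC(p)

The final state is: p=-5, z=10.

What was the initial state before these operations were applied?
p=3, z=9

Working backwards:
Final state: p=-5, z=10
Before step 3 (INC(p)): p=-6, z=10
Before step 2 (INC(z)): p=-6, z=9
Before step 1 (SUB(p, z)): p=3, z=9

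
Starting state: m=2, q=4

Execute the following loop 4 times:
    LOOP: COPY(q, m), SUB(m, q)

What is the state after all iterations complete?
m=0, q=0

Iteration trace:
Start: m=2, q=4
After iteration 1: m=0, q=2
After iteration 2: m=0, q=0
After iteration 3: m=0, q=0
After iteration 4: m=0, q=0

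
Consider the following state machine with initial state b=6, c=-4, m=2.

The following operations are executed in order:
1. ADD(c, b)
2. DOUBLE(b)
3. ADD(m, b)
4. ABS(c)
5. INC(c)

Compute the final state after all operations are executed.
{b: 12, c: 3, m: 14}

Step-by-step execution:
Initial: b=6, c=-4, m=2
After step 1 (ADD(c, b)): b=6, c=2, m=2
After step 2 (DOUBLE(b)): b=12, c=2, m=2
After step 3 (ADD(m, b)): b=12, c=2, m=14
After step 4 (ABS(c)): b=12, c=2, m=14
After step 5 (INC(c)): b=12, c=3, m=14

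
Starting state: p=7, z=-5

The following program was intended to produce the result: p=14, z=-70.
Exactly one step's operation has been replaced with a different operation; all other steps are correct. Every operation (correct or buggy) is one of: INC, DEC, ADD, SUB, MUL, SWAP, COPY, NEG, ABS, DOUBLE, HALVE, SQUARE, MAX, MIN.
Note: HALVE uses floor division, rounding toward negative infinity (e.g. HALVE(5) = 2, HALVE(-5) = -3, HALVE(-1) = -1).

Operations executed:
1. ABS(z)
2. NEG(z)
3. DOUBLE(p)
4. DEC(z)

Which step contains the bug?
Step 4

Trace with buggy code:
Initial: p=7, z=-5
After step 1: p=7, z=5
After step 2: p=7, z=-5
After step 3: p=14, z=-5
After step 4: p=14, z=-6
Actual final p=14, z=-6 ≠ expected p=14, z=-70.
Step 4 is the only position where a single-operation replacement can produce the expected result.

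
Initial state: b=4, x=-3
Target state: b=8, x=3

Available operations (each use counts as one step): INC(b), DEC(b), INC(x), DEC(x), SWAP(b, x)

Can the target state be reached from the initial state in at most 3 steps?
No

The target state cannot be reached within 3 steps.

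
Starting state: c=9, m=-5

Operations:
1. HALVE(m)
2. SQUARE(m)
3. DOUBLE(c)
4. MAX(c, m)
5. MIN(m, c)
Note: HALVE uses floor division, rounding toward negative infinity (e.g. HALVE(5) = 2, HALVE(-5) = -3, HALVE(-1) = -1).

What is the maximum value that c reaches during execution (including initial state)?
18

Values of c at each step:
Initial: c = 9
After step 1: c = 9
After step 2: c = 9
After step 3: c = 18 ← maximum
After step 4: c = 18
After step 5: c = 18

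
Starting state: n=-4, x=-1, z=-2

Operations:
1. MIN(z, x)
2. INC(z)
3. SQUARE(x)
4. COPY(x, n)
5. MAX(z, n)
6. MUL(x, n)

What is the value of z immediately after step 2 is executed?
z = -1

Tracing z through execution:
Initial: z = -2
After step 1 (MIN(z, x)): z = -2
After step 2 (INC(z)): z = -1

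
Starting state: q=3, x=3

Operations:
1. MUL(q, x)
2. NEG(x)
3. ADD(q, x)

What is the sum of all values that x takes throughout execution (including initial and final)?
0

Values of x at each step:
Initial: x = 3
After step 1: x = 3
After step 2: x = -3
After step 3: x = -3
Sum = 3 + 3 + -3 + -3 = 0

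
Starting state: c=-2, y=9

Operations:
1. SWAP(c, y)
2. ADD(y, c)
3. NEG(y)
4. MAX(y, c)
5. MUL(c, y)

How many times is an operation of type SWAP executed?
1

Counting SWAP operations:
Step 1: SWAP(c, y) ← SWAP
Total: 1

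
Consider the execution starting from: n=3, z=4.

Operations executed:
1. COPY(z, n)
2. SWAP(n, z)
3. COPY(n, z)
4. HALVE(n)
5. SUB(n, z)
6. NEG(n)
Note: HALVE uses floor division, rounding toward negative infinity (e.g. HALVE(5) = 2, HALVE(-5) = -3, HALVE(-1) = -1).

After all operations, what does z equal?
z = 3

Tracing execution:
Step 1: COPY(z, n) → z = 3
Step 2: SWAP(n, z) → z = 3
Step 3: COPY(n, z) → z = 3
Step 4: HALVE(n) → z = 3
Step 5: SUB(n, z) → z = 3
Step 6: NEG(n) → z = 3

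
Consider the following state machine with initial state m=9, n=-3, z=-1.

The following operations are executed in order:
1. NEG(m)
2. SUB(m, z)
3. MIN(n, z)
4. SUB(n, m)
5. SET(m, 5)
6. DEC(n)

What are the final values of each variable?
{m: 5, n: 4, z: -1}

Step-by-step execution:
Initial: m=9, n=-3, z=-1
After step 1 (NEG(m)): m=-9, n=-3, z=-1
After step 2 (SUB(m, z)): m=-8, n=-3, z=-1
After step 3 (MIN(n, z)): m=-8, n=-3, z=-1
After step 4 (SUB(n, m)): m=-8, n=5, z=-1
After step 5 (SET(m, 5)): m=5, n=5, z=-1
After step 6 (DEC(n)): m=5, n=4, z=-1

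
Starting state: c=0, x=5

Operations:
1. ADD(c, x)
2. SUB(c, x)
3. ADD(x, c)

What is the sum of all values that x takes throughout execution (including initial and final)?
20

Values of x at each step:
Initial: x = 5
After step 1: x = 5
After step 2: x = 5
After step 3: x = 5
Sum = 5 + 5 + 5 + 5 = 20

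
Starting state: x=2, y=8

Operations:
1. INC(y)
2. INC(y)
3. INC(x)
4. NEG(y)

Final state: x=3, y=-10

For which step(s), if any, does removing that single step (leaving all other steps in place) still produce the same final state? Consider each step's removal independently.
None - removing any single step changes the final result

Testing removal of each single step:
Without step 1: final = x=3, y=-9 (different)
Without step 2: final = x=3, y=-9 (different)
Without step 3: final = x=2, y=-10 (different)
Without step 4: final = x=3, y=10 (different)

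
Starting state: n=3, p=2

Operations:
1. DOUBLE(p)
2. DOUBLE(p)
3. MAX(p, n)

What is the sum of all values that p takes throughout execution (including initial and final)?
22

Values of p at each step:
Initial: p = 2
After step 1: p = 4
After step 2: p = 8
After step 3: p = 8
Sum = 2 + 4 + 8 + 8 = 22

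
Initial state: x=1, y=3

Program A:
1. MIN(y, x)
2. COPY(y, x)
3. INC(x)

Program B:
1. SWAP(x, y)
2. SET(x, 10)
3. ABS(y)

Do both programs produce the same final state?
No

Program A final state: x=2, y=1
Program B final state: x=10, y=1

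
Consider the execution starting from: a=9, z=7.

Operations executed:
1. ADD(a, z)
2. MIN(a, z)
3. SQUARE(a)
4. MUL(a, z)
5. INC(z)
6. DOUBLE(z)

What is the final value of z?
z = 16

Tracing execution:
Step 1: ADD(a, z) → z = 7
Step 2: MIN(a, z) → z = 7
Step 3: SQUARE(a) → z = 7
Step 4: MUL(a, z) → z = 7
Step 5: INC(z) → z = 8
Step 6: DOUBLE(z) → z = 16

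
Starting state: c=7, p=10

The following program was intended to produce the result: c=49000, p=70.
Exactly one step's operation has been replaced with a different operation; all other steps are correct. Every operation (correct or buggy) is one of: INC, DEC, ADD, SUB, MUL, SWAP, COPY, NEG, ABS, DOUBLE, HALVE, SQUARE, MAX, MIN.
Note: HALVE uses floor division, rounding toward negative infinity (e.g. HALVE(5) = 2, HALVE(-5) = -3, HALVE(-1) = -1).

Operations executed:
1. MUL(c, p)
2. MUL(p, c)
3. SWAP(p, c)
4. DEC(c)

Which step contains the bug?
Step 4

Trace with buggy code:
Initial: c=7, p=10
After step 1: c=70, p=10
After step 2: c=70, p=700
After step 3: c=700, p=70
After step 4: c=699, p=70
Actual final c=699, p=70 ≠ expected c=49000, p=70.
Step 4 is the only position where a single-operation replacement can produce the expected result.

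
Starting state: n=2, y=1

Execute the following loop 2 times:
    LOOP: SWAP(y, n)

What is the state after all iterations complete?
n=2, y=1

Iteration trace:
Start: n=2, y=1
After iteration 1: n=1, y=2
After iteration 2: n=2, y=1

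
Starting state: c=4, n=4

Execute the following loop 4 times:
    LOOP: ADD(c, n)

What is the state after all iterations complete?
c=20, n=4

Iteration trace:
Start: c=4, n=4
After iteration 1: c=8, n=4
After iteration 2: c=12, n=4
After iteration 3: c=16, n=4
After iteration 4: c=20, n=4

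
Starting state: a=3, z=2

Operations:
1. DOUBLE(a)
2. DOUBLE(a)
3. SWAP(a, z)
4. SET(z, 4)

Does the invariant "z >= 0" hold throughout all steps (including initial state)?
Yes

The invariant holds at every step.

State at each step:
Initial: a=3, z=2
After step 1: a=6, z=2
After step 2: a=12, z=2
After step 3: a=2, z=12
After step 4: a=2, z=4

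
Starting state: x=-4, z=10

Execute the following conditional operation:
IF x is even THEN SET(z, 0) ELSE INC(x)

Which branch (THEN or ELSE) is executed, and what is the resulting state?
Branch: THEN, Final state: x=-4, z=0

Evaluating condition: x is even
Condition is True, so THEN branch executes
After SET(z, 0): x=-4, z=0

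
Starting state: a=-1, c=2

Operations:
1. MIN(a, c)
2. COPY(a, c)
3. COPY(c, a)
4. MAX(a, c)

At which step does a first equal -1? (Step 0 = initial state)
Step 0

Tracing a:
Initial: a = -1 ← first occurrence
After step 1: a = -1
After step 2: a = 2
After step 3: a = 2
After step 4: a = 2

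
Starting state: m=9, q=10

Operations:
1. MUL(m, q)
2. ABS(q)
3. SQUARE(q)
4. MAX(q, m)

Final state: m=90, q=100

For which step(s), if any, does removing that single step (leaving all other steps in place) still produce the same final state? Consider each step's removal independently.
Step(s) 2, 4

Testing removal of each single step:
Without step 1: final = m=9, q=100 (different)
Without step 2: final = m=90, q=100 (same)
Without step 3: final = m=90, q=90 (different)
Without step 4: final = m=90, q=100 (same)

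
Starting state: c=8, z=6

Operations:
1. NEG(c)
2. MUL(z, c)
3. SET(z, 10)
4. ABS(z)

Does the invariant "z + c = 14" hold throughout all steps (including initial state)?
No, violated after step 1

The invariant is violated after step 1.

State at each step:
Initial: c=8, z=6
After step 1: c=-8, z=6
After step 2: c=-8, z=-48
After step 3: c=-8, z=10
After step 4: c=-8, z=10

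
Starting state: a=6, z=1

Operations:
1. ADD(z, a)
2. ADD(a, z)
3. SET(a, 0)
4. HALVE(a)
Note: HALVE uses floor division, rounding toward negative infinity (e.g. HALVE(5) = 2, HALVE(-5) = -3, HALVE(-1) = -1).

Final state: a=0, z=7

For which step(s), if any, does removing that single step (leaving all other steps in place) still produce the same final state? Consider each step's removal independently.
Step(s) 2, 4

Testing removal of each single step:
Without step 1: final = a=0, z=1 (different)
Without step 2: final = a=0, z=7 (same)
Without step 3: final = a=6, z=7 (different)
Without step 4: final = a=0, z=7 (same)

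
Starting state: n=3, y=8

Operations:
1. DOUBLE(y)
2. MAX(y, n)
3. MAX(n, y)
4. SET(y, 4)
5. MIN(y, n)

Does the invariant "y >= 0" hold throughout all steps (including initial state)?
Yes

The invariant holds at every step.

State at each step:
Initial: n=3, y=8
After step 1: n=3, y=16
After step 2: n=3, y=16
After step 3: n=16, y=16
After step 4: n=16, y=4
After step 5: n=16, y=4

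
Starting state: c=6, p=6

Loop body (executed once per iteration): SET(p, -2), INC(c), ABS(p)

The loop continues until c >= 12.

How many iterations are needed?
6

Tracing iterations:
Initial: c=6, p=6
After iteration 1: c=7, p=2
After iteration 2: c=8, p=2
After iteration 3: c=9, p=2
After iteration 4: c=10, p=2
After iteration 5: c=11, p=2
After iteration 6: c=12, p=2
c >= 12 now holds, so the loop exits after 6 iterations.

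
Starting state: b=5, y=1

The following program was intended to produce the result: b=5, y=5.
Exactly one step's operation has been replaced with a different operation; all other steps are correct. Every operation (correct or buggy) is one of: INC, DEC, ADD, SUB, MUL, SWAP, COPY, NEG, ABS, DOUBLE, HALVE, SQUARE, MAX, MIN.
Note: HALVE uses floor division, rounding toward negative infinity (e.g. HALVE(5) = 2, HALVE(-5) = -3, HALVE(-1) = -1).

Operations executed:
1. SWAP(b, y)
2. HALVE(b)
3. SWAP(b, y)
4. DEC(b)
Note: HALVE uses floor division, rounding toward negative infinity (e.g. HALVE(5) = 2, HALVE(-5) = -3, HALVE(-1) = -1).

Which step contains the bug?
Step 4

Trace with buggy code:
Initial: b=5, y=1
After step 1: b=1, y=5
After step 2: b=0, y=5
After step 3: b=5, y=0
After step 4: b=4, y=0
Actual final b=4, y=0 ≠ expected b=5, y=5.
Step 4 is the only position where a single-operation replacement can produce the expected result.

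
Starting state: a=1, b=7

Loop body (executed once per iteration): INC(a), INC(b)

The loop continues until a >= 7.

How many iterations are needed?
6

Tracing iterations:
Initial: a=1, b=7
After iteration 1: a=2, b=8
After iteration 2: a=3, b=9
After iteration 3: a=4, b=10
After iteration 4: a=5, b=11
After iteration 5: a=6, b=12
After iteration 6: a=7, b=13
a >= 7 now holds, so the loop exits after 6 iterations.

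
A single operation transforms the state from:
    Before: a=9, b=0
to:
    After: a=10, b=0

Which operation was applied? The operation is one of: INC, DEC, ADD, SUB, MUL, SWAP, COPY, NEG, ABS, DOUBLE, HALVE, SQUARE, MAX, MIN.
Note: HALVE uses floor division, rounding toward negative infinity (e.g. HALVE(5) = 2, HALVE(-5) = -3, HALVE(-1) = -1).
INC(a)

Analyzing the change:
Before: a=9, b=0
After: a=10, b=0
Variable a changed from 9 to 10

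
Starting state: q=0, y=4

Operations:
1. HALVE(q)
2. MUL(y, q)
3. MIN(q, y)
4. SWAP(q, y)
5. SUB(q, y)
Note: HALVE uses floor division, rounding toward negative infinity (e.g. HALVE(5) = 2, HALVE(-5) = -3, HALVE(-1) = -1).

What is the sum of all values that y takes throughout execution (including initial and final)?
8

Values of y at each step:
Initial: y = 4
After step 1: y = 4
After step 2: y = 0
After step 3: y = 0
After step 4: y = 0
After step 5: y = 0
Sum = 4 + 4 + 0 + 0 + 0 + 0 = 8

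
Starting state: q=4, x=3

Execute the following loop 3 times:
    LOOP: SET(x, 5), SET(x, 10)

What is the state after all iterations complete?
q=4, x=10

Iteration trace:
Start: q=4, x=3
After iteration 1: q=4, x=10
After iteration 2: q=4, x=10
After iteration 3: q=4, x=10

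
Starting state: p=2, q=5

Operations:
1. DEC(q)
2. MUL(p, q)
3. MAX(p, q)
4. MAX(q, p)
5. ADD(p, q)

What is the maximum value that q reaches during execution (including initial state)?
8

Values of q at each step:
Initial: q = 5
After step 1: q = 4
After step 2: q = 4
After step 3: q = 4
After step 4: q = 8 ← maximum
After step 5: q = 8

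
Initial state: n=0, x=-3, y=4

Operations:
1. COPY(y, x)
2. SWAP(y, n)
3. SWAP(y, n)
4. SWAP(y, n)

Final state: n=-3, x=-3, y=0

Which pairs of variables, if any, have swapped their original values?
None

Comparing initial and final values:
n: 0 → -3
y: 4 → 0
x: -3 → -3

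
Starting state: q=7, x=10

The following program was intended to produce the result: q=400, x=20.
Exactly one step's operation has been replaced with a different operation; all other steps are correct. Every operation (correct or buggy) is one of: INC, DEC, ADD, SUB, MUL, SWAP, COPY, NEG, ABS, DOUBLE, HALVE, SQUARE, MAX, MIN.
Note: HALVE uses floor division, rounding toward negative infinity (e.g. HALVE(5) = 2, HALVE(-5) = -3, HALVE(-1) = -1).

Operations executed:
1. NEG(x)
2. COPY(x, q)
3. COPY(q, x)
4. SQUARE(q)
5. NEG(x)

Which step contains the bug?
Step 2

Trace with buggy code:
Initial: q=7, x=10
After step 1: q=7, x=-10
After step 2: q=7, x=7
After step 3: q=7, x=7
After step 4: q=49, x=7
After step 5: q=49, x=-7
Actual final q=49, x=-7 ≠ expected q=400, x=20.
Step 2 is the only position where a single-operation replacement can produce the expected result.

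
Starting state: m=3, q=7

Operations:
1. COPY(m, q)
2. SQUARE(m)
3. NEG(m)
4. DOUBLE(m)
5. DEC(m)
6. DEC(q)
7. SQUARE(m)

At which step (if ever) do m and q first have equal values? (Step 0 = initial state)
Step 1

m and q first become equal after step 1.

Comparing values at each step:
Initial: m=3, q=7
After step 1: m=7, q=7 ← equal!
After step 2: m=49, q=7
After step 3: m=-49, q=7
After step 4: m=-98, q=7
After step 5: m=-99, q=7
After step 6: m=-99, q=6
After step 7: m=9801, q=6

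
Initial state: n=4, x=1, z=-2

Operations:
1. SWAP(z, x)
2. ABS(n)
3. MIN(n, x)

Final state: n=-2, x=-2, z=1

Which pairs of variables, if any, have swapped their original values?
(z, x)

Comparing initial and final values:
n: 4 → -2
z: -2 → 1
x: 1 → -2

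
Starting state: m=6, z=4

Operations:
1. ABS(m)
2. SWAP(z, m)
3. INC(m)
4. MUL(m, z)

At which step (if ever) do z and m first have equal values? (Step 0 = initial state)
Never

z and m never become equal during execution.

Comparing values at each step:
Initial: z=4, m=6
After step 1: z=4, m=6
After step 2: z=6, m=4
After step 3: z=6, m=5
After step 4: z=6, m=30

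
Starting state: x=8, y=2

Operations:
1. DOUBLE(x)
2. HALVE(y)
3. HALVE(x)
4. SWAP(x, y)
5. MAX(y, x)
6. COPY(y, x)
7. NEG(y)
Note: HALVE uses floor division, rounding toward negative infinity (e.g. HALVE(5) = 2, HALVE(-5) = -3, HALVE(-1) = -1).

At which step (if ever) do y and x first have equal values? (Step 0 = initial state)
Step 6

y and x first become equal after step 6.

Comparing values at each step:
Initial: y=2, x=8
After step 1: y=2, x=16
After step 2: y=1, x=16
After step 3: y=1, x=8
After step 4: y=8, x=1
After step 5: y=8, x=1
After step 6: y=1, x=1 ← equal!
After step 7: y=-1, x=1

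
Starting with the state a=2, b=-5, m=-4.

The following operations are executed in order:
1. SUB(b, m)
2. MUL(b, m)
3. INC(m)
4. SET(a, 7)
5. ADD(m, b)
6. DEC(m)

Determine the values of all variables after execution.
{a: 7, b: 4, m: 0}

Step-by-step execution:
Initial: a=2, b=-5, m=-4
After step 1 (SUB(b, m)): a=2, b=-1, m=-4
After step 2 (MUL(b, m)): a=2, b=4, m=-4
After step 3 (INC(m)): a=2, b=4, m=-3
After step 4 (SET(a, 7)): a=7, b=4, m=-3
After step 5 (ADD(m, b)): a=7, b=4, m=1
After step 6 (DEC(m)): a=7, b=4, m=0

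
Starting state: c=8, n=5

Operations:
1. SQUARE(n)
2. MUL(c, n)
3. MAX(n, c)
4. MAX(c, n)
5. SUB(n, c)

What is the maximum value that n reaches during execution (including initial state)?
200

Values of n at each step:
Initial: n = 5
After step 1: n = 25
After step 2: n = 25
After step 3: n = 200 ← maximum
After step 4: n = 200
After step 5: n = 0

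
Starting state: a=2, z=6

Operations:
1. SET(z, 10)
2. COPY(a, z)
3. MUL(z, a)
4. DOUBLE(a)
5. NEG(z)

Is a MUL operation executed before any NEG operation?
Yes

First MUL: step 3
First NEG: step 5
Since 3 < 5, MUL comes first.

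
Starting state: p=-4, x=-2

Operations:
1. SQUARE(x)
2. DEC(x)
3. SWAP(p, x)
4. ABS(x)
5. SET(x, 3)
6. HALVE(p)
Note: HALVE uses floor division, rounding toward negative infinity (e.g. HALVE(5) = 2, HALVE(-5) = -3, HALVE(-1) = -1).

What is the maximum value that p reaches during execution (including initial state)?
3

Values of p at each step:
Initial: p = -4
After step 1: p = -4
After step 2: p = -4
After step 3: p = 3 ← maximum
After step 4: p = 3
After step 5: p = 3
After step 6: p = 1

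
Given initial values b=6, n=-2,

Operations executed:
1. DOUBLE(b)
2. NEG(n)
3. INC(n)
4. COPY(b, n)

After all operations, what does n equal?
n = 3

Tracing execution:
Step 1: DOUBLE(b) → n = -2
Step 2: NEG(n) → n = 2
Step 3: INC(n) → n = 3
Step 4: COPY(b, n) → n = 3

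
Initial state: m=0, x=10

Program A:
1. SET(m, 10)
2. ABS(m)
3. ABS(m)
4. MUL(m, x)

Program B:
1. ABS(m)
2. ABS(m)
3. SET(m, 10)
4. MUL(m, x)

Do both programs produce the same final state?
Yes

Program A final state: m=100, x=10
Program B final state: m=100, x=10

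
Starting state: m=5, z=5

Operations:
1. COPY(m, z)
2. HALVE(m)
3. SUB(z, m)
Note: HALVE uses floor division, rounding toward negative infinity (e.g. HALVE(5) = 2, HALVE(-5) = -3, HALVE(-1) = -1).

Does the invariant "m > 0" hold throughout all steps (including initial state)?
Yes

The invariant holds at every step.

State at each step:
Initial: m=5, z=5
After step 1: m=5, z=5
After step 2: m=2, z=5
After step 3: m=2, z=3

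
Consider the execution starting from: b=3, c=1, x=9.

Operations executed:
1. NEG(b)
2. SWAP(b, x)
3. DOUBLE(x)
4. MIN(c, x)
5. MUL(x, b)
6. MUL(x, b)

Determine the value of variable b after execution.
b = 9

Tracing execution:
Step 1: NEG(b) → b = -3
Step 2: SWAP(b, x) → b = 9
Step 3: DOUBLE(x) → b = 9
Step 4: MIN(c, x) → b = 9
Step 5: MUL(x, b) → b = 9
Step 6: MUL(x, b) → b = 9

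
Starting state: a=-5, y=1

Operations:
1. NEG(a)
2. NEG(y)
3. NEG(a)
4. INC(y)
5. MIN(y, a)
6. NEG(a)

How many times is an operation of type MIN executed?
1

Counting MIN operations:
Step 5: MIN(y, a) ← MIN
Total: 1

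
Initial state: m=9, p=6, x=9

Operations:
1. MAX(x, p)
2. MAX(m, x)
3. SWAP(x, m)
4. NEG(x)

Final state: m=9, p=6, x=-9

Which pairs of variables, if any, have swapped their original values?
None

Comparing initial and final values:
m: 9 → 9
p: 6 → 6
x: 9 → -9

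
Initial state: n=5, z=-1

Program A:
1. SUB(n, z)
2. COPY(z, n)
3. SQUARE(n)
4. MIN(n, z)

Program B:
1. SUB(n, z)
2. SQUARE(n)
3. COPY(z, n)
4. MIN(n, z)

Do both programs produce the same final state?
No

Program A final state: n=6, z=6
Program B final state: n=36, z=36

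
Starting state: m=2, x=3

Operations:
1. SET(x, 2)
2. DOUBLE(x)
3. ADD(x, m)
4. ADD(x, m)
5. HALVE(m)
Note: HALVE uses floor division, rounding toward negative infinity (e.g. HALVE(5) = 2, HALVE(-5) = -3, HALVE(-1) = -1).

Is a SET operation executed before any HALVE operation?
Yes

First SET: step 1
First HALVE: step 5
Since 1 < 5, SET comes first.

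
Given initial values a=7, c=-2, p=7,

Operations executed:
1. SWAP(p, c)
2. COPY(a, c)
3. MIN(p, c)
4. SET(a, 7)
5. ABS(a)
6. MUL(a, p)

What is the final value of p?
p = -2

Tracing execution:
Step 1: SWAP(p, c) → p = -2
Step 2: COPY(a, c) → p = -2
Step 3: MIN(p, c) → p = -2
Step 4: SET(a, 7) → p = -2
Step 5: ABS(a) → p = -2
Step 6: MUL(a, p) → p = -2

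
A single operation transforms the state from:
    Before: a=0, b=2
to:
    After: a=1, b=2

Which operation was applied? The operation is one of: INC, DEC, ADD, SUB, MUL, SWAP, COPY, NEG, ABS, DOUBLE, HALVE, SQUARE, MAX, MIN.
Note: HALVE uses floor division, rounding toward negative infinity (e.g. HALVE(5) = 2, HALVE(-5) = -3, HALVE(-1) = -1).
INC(a)

Analyzing the change:
Before: a=0, b=2
After: a=1, b=2
Variable a changed from 0 to 1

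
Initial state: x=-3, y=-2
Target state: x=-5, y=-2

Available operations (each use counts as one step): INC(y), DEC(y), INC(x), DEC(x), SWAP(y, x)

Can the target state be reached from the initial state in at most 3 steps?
Yes

Path (2 steps): DEC(x) → DEC(x)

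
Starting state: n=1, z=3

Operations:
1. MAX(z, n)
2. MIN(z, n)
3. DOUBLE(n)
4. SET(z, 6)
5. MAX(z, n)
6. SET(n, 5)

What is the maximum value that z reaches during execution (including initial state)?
6

Values of z at each step:
Initial: z = 3
After step 1: z = 3
After step 2: z = 1
After step 3: z = 1
After step 4: z = 6 ← maximum
After step 5: z = 6
After step 6: z = 6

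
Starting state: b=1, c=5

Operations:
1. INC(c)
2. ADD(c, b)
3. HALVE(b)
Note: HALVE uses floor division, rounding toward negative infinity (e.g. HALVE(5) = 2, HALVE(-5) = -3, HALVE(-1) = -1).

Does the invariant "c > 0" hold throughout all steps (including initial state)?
Yes

The invariant holds at every step.

State at each step:
Initial: b=1, c=5
After step 1: b=1, c=6
After step 2: b=1, c=7
After step 3: b=0, c=7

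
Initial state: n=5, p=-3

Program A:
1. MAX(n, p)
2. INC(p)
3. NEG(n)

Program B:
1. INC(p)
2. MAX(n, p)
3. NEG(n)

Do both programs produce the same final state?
Yes

Program A final state: n=-5, p=-2
Program B final state: n=-5, p=-2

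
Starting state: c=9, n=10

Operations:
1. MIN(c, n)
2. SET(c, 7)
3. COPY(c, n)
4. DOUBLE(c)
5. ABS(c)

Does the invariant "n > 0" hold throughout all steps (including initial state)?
Yes

The invariant holds at every step.

State at each step:
Initial: c=9, n=10
After step 1: c=9, n=10
After step 2: c=7, n=10
After step 3: c=10, n=10
After step 4: c=20, n=10
After step 5: c=20, n=10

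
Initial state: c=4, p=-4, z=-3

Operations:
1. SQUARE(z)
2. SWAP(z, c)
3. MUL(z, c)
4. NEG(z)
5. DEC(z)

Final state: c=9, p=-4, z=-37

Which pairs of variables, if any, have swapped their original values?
None

Comparing initial and final values:
p: -4 → -4
z: -3 → -37
c: 4 → 9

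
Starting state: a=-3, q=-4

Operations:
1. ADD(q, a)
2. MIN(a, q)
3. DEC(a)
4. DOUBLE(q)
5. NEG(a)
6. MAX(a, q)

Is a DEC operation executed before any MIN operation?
No

First DEC: step 3
First MIN: step 2
Since 3 > 2, MIN comes first.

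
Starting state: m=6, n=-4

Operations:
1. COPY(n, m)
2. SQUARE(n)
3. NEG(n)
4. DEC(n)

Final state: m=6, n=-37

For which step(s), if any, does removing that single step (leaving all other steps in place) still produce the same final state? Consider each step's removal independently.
None - removing any single step changes the final result

Testing removal of each single step:
Without step 1: final = m=6, n=-17 (different)
Without step 2: final = m=6, n=-7 (different)
Without step 3: final = m=6, n=35 (different)
Without step 4: final = m=6, n=-36 (different)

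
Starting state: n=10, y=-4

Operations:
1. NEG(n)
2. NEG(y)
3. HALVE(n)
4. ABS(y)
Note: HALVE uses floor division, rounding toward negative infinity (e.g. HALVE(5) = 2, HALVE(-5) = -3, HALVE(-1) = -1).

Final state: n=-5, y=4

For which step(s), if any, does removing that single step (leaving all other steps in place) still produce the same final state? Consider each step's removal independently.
Step(s) 2, 4

Testing removal of each single step:
Without step 1: final = n=5, y=4 (different)
Without step 2: final = n=-5, y=4 (same)
Without step 3: final = n=-10, y=4 (different)
Without step 4: final = n=-5, y=4 (same)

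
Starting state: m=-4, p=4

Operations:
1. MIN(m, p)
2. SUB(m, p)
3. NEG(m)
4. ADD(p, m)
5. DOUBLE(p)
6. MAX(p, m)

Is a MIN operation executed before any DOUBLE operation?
Yes

First MIN: step 1
First DOUBLE: step 5
Since 1 < 5, MIN comes first.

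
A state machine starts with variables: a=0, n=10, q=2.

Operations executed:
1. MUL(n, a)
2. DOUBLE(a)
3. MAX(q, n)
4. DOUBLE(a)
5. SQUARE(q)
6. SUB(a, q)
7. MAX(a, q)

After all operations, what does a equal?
a = 4

Tracing execution:
Step 1: MUL(n, a) → a = 0
Step 2: DOUBLE(a) → a = 0
Step 3: MAX(q, n) → a = 0
Step 4: DOUBLE(a) → a = 0
Step 5: SQUARE(q) → a = 0
Step 6: SUB(a, q) → a = -4
Step 7: MAX(a, q) → a = 4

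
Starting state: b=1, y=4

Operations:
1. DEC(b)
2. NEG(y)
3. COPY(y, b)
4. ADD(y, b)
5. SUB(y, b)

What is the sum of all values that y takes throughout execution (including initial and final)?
4

Values of y at each step:
Initial: y = 4
After step 1: y = 4
After step 2: y = -4
After step 3: y = 0
After step 4: y = 0
After step 5: y = 0
Sum = 4 + 4 + -4 + 0 + 0 + 0 = 4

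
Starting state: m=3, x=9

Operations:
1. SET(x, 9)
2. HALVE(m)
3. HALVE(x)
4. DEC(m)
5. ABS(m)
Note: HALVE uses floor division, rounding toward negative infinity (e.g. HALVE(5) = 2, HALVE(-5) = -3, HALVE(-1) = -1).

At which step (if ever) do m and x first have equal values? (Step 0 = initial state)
Never

m and x never become equal during execution.

Comparing values at each step:
Initial: m=3, x=9
After step 1: m=3, x=9
After step 2: m=1, x=9
After step 3: m=1, x=4
After step 4: m=0, x=4
After step 5: m=0, x=4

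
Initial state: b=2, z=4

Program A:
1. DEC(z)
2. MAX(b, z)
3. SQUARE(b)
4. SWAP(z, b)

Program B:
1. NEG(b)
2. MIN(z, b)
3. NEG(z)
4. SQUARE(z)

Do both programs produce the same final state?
No

Program A final state: b=3, z=9
Program B final state: b=-2, z=4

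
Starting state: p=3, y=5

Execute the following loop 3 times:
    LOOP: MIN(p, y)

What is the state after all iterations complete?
p=3, y=5

Iteration trace:
Start: p=3, y=5
After iteration 1: p=3, y=5
After iteration 2: p=3, y=5
After iteration 3: p=3, y=5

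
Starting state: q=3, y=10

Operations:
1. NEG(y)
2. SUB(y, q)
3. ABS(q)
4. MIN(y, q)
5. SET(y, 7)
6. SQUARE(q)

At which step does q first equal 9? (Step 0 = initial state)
Step 6

Tracing q:
Initial: q = 3
After step 1: q = 3
After step 2: q = 3
After step 3: q = 3
After step 4: q = 3
After step 5: q = 3
After step 6: q = 9 ← first occurrence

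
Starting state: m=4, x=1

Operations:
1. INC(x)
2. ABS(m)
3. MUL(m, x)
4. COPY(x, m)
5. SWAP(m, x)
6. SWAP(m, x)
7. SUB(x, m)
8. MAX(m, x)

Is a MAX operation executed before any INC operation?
No

First MAX: step 8
First INC: step 1
Since 8 > 1, INC comes first.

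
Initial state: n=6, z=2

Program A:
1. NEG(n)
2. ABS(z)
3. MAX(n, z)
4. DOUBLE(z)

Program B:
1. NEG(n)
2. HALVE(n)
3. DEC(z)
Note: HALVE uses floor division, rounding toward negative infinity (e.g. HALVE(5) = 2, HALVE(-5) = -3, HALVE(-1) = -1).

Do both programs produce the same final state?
No

Program A final state: n=2, z=4
Program B final state: n=-3, z=1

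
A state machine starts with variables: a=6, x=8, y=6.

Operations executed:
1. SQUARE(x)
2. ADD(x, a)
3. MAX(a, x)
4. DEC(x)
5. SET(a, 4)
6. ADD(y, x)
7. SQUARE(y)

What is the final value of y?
y = 5625

Tracing execution:
Step 1: SQUARE(x) → y = 6
Step 2: ADD(x, a) → y = 6
Step 3: MAX(a, x) → y = 6
Step 4: DEC(x) → y = 6
Step 5: SET(a, 4) → y = 6
Step 6: ADD(y, x) → y = 75
Step 7: SQUARE(y) → y = 5625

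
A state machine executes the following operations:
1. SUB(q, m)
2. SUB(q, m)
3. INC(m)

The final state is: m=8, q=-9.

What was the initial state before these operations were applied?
m=7, q=5

Working backwards:
Final state: m=8, q=-9
Before step 3 (INC(m)): m=7, q=-9
Before step 2 (SUB(q, m)): m=7, q=-2
Before step 1 (SUB(q, m)): m=7, q=5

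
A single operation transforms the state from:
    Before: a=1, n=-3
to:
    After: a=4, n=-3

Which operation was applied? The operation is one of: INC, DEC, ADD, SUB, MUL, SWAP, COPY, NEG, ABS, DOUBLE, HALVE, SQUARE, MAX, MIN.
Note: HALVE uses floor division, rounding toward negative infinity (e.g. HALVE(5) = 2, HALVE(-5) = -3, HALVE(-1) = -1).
SUB(a, n)

Analyzing the change:
Before: a=1, n=-3
After: a=4, n=-3
Variable a changed from 1 to 4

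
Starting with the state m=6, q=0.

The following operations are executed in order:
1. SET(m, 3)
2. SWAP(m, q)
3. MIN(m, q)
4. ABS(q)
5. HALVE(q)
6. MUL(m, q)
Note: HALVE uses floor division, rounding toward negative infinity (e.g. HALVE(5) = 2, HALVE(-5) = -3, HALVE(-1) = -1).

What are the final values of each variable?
{m: 0, q: 1}

Step-by-step execution:
Initial: m=6, q=0
After step 1 (SET(m, 3)): m=3, q=0
After step 2 (SWAP(m, q)): m=0, q=3
After step 3 (MIN(m, q)): m=0, q=3
After step 4 (ABS(q)): m=0, q=3
After step 5 (HALVE(q)): m=0, q=1
After step 6 (MUL(m, q)): m=0, q=1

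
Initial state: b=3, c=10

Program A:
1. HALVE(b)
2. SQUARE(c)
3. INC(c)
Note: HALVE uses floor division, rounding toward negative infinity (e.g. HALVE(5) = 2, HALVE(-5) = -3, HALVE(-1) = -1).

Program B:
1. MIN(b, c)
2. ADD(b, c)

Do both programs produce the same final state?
No

Program A final state: b=1, c=101
Program B final state: b=13, c=10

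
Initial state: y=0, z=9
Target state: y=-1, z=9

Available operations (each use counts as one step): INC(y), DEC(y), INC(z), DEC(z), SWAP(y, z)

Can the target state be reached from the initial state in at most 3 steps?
Yes

Path (1 step): DEC(y)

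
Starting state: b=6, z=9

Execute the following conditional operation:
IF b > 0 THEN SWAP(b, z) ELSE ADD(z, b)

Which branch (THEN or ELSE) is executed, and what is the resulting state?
Branch: THEN, Final state: b=9, z=6

Evaluating condition: b > 0
b = 6
Condition is True, so THEN branch executes
After SWAP(b, z): b=9, z=6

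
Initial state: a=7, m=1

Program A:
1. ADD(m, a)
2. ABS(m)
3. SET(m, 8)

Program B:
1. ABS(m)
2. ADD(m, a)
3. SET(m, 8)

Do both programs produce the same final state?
Yes

Program A final state: a=7, m=8
Program B final state: a=7, m=8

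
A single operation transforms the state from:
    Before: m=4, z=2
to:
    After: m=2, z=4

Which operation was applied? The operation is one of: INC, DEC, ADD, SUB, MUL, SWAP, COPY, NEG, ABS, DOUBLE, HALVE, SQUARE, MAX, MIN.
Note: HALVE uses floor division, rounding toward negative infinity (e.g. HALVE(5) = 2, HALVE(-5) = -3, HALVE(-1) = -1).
SWAP(z, m)

Analyzing the change:
Before: m=4, z=2
After: m=2, z=4
Variable z changed from 2 to 4
Variable m changed from 4 to 2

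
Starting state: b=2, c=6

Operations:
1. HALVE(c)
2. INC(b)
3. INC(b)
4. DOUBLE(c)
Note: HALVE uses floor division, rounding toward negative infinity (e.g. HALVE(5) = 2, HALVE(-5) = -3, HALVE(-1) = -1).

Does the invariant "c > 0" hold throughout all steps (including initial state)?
Yes

The invariant holds at every step.

State at each step:
Initial: b=2, c=6
After step 1: b=2, c=3
After step 2: b=3, c=3
After step 3: b=4, c=3
After step 4: b=4, c=6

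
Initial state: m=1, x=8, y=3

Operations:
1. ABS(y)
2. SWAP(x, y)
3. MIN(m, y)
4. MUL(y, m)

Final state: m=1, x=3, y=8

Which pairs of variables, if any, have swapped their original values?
(y, x)

Comparing initial and final values:
y: 3 → 8
m: 1 → 1
x: 8 → 3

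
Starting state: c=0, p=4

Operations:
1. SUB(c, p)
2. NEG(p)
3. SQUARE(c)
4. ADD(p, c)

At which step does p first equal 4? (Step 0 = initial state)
Step 0

Tracing p:
Initial: p = 4 ← first occurrence
After step 1: p = 4
After step 2: p = -4
After step 3: p = -4
After step 4: p = 12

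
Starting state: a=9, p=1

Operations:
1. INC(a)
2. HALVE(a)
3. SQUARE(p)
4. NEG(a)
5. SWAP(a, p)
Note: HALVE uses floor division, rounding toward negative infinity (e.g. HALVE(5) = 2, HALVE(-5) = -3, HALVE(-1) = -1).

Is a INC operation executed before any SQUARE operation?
Yes

First INC: step 1
First SQUARE: step 3
Since 1 < 3, INC comes first.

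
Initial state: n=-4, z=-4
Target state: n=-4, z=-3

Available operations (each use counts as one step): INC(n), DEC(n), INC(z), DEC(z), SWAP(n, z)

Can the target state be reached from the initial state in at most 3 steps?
Yes

Path (1 step): INC(z)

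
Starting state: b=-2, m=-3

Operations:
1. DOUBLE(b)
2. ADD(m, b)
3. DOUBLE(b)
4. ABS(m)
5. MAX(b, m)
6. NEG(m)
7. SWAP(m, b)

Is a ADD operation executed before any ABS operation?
Yes

First ADD: step 2
First ABS: step 4
Since 2 < 4, ADD comes first.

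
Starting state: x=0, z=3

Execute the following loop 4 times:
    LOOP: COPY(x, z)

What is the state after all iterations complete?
x=3, z=3

Iteration trace:
Start: x=0, z=3
After iteration 1: x=3, z=3
After iteration 2: x=3, z=3
After iteration 3: x=3, z=3
After iteration 4: x=3, z=3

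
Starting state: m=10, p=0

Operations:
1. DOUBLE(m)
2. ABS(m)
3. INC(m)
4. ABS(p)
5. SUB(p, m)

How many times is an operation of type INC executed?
1

Counting INC operations:
Step 3: INC(m) ← INC
Total: 1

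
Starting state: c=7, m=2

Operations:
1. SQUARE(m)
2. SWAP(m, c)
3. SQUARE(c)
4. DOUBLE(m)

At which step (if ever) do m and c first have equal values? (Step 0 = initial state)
Never

m and c never become equal during execution.

Comparing values at each step:
Initial: m=2, c=7
After step 1: m=4, c=7
After step 2: m=7, c=4
After step 3: m=7, c=16
After step 4: m=14, c=16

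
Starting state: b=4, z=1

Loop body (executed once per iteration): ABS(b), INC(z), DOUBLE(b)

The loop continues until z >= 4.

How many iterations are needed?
3

Tracing iterations:
Initial: b=4, z=1
After iteration 1: b=8, z=2
After iteration 2: b=16, z=3
After iteration 3: b=32, z=4
z >= 4 now holds, so the loop exits after 3 iterations.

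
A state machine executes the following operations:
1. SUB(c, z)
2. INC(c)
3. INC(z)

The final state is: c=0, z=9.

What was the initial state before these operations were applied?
c=7, z=8

Working backwards:
Final state: c=0, z=9
Before step 3 (INC(z)): c=0, z=8
Before step 2 (INC(c)): c=-1, z=8
Before step 1 (SUB(c, z)): c=7, z=8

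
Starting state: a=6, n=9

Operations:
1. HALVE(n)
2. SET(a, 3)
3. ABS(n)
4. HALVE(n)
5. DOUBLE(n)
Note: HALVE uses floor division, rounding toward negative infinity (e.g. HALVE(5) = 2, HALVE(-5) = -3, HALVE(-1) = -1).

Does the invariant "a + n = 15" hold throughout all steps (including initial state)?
No, violated after step 1

The invariant is violated after step 1.

State at each step:
Initial: a=6, n=9
After step 1: a=6, n=4
After step 2: a=3, n=4
After step 3: a=3, n=4
After step 4: a=3, n=2
After step 5: a=3, n=4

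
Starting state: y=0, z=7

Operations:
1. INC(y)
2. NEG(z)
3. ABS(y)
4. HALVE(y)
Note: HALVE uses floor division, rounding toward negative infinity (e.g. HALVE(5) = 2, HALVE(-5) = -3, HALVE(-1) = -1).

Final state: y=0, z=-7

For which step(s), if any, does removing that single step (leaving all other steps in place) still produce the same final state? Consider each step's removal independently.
Step(s) 1, 3

Testing removal of each single step:
Without step 1: final = y=0, z=-7 (same)
Without step 2: final = y=0, z=7 (different)
Without step 3: final = y=0, z=-7 (same)
Without step 4: final = y=1, z=-7 (different)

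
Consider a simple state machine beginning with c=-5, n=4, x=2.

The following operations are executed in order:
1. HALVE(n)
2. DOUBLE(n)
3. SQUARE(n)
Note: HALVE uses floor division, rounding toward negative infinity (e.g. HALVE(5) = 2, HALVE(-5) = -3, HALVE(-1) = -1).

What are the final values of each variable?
{c: -5, n: 16, x: 2}

Step-by-step execution:
Initial: c=-5, n=4, x=2
After step 1 (HALVE(n)): c=-5, n=2, x=2
After step 2 (DOUBLE(n)): c=-5, n=4, x=2
After step 3 (SQUARE(n)): c=-5, n=16, x=2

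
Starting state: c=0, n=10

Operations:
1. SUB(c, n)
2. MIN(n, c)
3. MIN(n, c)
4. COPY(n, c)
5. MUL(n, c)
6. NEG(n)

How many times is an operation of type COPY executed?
1

Counting COPY operations:
Step 4: COPY(n, c) ← COPY
Total: 1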